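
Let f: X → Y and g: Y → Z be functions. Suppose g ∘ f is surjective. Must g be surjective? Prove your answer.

Let c ∈ Z. Since g ∘ f is surjective, some a ∈ X has g(f(a)) = c. Then b = f(a) ∈ Y satisfies g(b) = c. So g is surjective.

surjective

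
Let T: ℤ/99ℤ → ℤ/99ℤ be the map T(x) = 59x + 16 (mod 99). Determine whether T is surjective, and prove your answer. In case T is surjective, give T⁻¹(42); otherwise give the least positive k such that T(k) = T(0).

34

Since gcd(59, 99) = 1, 59 is invertible modulo 99. Euclid's algorithm: 99 = 1·59 + 40, 59 = 1·40 + 19, 40 = 2·19 + 2, 19 = 9·2 + 1; back-substituting gives 1 = 47·59 − 28·99, so 59⁻¹ ≡ 47 (mod 99).
Then y ↦ 47(y − 16) is a two-sided inverse to T, so every y ∈ ℤ/99ℤ has a preimage.
So T is surjective.
Since T is surjective, we find T⁻¹(42): we need 59x ≡ 42 − 16 ≡ 26 (mod 99). Using 59⁻¹ = 47: x ≡ 47·26 = 1222 = 12·99 + 34, so x = 34.
Check: T(34) = 59·34 + 16 = 2022 = 20·99 + 42 ≡ 42 (mod 99).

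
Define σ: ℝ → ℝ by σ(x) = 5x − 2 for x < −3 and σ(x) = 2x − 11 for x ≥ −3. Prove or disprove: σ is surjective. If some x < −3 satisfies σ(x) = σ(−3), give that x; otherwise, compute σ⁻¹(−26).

Both pieces are strictly increasing (slopes 5 and 2), so each is injective on its own interval.
The left piece maps (−∞, −3) onto (−∞, −17); the right piece maps [−3, ∞) onto [−17, ∞).
These images together cover ℝ, so σ is surjective.
Because the two images are disjoint, no x < −3 has σ(x) = σ(−3), so we compute σ⁻¹(−26): −26 lies in (−∞, −17), so solve 5x − 2 = −26: x = (−26 + 2)/5 = −24/5.

-24/5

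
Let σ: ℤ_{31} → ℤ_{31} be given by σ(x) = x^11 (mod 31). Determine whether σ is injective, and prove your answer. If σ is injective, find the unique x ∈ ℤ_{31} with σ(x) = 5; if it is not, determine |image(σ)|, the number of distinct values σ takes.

25

Since 31 is prime, the nonzero elements of ℤ_{31} form a cyclic group of order 30.
As gcd(11, 30) = 1, raising to the 11th power is a bijection on this group: if s^11 ≡ t^11 then (st^{−1})^11 = 1, and the only element of order dividing gcd(11, 30) = 1 is 1, so s = t.
With σ(0) = 0 this makes σ injective on all of ℤ_{31}, hence bijective (finite equal-size domain and codomain). In particular σ is injective.
Since σ is injective, we find the preimage of 5. The inverse of x ↦ x^11 on (ℤ_{31})^× is x ↦ x^11, because 11·11 = 121 = 4·30 + 1 ≡ 1 (mod 30) and x^{30} = 1 for x ≠ 0 (Fermat). So σ⁻¹(5) = 5^11 mod 31.
Repeated squaring mod 31: 5^1 ≡ 5, 5^2 ≡ 5² = 25, 5^4 ≡ 25² = 625 ≡ 5, 5^8 ≡ 5² = 25. Since 11 = 8 + 2 + 1, 5^11 ≡ 25·25·5: 25·25 = 625 ≡ 5, then 5·5 = 25. So 5^11 ≡ 25 (mod 31).
Hence σ⁻¹(5) = 25.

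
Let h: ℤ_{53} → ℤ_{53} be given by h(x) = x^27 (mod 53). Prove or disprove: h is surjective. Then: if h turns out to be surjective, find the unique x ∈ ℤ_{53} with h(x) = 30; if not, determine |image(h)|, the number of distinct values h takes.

23

Since 53 is prime, the nonzero elements of ℤ_{53} form a cyclic group of order 52.
As gcd(27, 52) = 1, raising to the 27th power is a bijection on this group: if a^27 ≡ b^27 then (ab^{−1})^27 = 1, and the only element of order dividing gcd(27, 52) = 1 is 1, so a = b.
With h(0) = 0 this makes h injective on all of ℤ_{53}, hence bijective (finite equal-size domain and codomain). In particular h is surjective.
Since h is surjective, we find the preimage of 30. The inverse of x ↦ x^27 on (ℤ_{53})^× is x ↦ x^27, because 27·27 = 729 = 14·52 + 1 ≡ 1 (mod 52) and x^{52} = 1 for x ≠ 0 (Fermat). So h⁻¹(30) = 30^27 mod 53.
Repeated squaring mod 53: 30^1 ≡ 30, 30^2 ≡ 30² = 900 ≡ 52, 30^4 ≡ 52² = 2704 ≡ 1, 30^8 ≡ 1² = 1, 30^16 ≡ 1² = 1. Since 27 = 16 + 8 + 2 + 1, 30^27 ≡ 1·1·52·30: 1·1 = 1, then 1·52 = 52, then 52·30 = 1560 ≡ 23. So 30^27 ≡ 23 (mod 53).
Hence h⁻¹(30) = 23.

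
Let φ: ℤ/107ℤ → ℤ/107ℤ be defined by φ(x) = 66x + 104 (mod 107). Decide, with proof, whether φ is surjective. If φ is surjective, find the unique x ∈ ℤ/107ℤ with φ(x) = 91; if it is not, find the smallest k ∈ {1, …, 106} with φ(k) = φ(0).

76

Since gcd(66, 107) = 1, 66 is invertible modulo 107. Euclid's algorithm: 107 = 1·66 + 41, 66 = 1·41 + 25, 41 = 1·25 + 16, 25 = 1·16 + 9, 16 = 1·9 + 7, 9 = 1·7 + 2, 7 = 3·2 + 1; back-substituting gives 1 = 60·66 − 37·107, so 66⁻¹ ≡ 60 (mod 107).
For any y ∈ ℤ/107ℤ, x = 60(y − 104) mod 107 satisfies φ(x) = 66·60(y − 104) + 104 ≡ y (since 66·60 ≡ 1 mod 107). So every y has a preimage.
Therefore φ is surjective.
Since φ is surjective, we find φ⁻¹(91): we need 66x ≡ 91 − 104 ≡ 94 (mod 107). Using 66⁻¹ = 60: x ≡ 60·94 = 5640 = 52·107 + 76, so x = 76.
Check: φ(76) = 66·76 + 104 = 5120 = 47·107 + 91 ≡ 91 (mod 107).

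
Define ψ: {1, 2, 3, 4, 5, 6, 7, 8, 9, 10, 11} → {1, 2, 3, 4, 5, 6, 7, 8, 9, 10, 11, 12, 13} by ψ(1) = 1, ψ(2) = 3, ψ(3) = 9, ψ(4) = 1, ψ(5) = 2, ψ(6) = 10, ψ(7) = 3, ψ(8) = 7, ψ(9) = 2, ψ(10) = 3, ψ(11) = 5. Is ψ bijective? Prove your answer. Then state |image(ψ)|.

7

ψ(1) = 1 = ψ(4) with 1 ≠ 4, so ψ is not injective, hence not bijective.
The image of ψ is {1, 2, 3, 5, 7, 9, 10}, which has 7 elements.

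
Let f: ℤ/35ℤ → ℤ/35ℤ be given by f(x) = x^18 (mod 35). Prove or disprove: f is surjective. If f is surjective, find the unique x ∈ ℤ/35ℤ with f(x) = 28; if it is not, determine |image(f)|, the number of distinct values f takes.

f(2): Repeated squaring mod 35: 2^1 ≡ 2, 2^2 ≡ 2² = 4, 2^4 ≡ 4² = 16, 2^8 ≡ 16² = 256 ≡ 11, 2^16 ≡ 11² = 121 ≡ 16. Since 18 = 16 + 2, 2^18 ≡ 16·4: 16·4 = 64 ≡ 29. So 2^18 ≡ 29 (mod 35).
f(3): Repeated squaring mod 35: 3^1 ≡ 3, 3^2 ≡ 3² = 9, 3^4 ≡ 9² = 81 ≡ 11, 3^8 ≡ 11² = 121 ≡ 16, 3^16 ≡ 16² = 256 ≡ 11. Since 18 = 16 + 2, 3^18 ≡ 11·9: 11·9 = 99 ≡ 29. So 3^18 ≡ 29 (mod 35).
So f(2) = f(3) = 29 while 2 ≠ 3, hence f is not injective.
A non-injective map from the 35-element set ℤ/35ℤ to itself takes at most 34 distinct values, so it cannot be surjective. Hence f is not surjective.
Since f is not surjective, we determine |image(f)|. Computing x^18 mod 35 for each x (by repeated squaring, reducing mod 35 at every step), the values f(0), f(1), …, f(34) are: 0, 1, 29, 29, 1, 15, 1, 14, 29, 1, 15, 1, 29, 29, 21, 15, 1, 29, 29, 1, 15, 21, 29, 29, 1, 15, 1, 29, 14, 1, 15, 1, 29, 29, 1.
The distinct values are {0, 1, 14, 15, 21, 29}; there are 6 of them.

6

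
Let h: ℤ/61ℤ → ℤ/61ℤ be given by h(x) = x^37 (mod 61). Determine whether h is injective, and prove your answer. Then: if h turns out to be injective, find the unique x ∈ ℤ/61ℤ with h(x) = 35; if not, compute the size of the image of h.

Since 61 is prime, the nonzero elements of ℤ/61ℤ form a cyclic group of order 60.
As gcd(37, 60) = 1, raising to the 37th power is a bijection on this group: if x_1^37 ≡ x_2^37 then (x_1x_2^{−1})^37 = 1, and the only element of order dividing gcd(37, 60) = 1 is 1, so x_1 = x_2.
With h(0) = 0 this makes h injective on all of ℤ/61ℤ, hence bijective (finite equal-size domain and codomain). In particular h is injective.
Since h is injective, we find the preimage of 35. The inverse of x ↦ x^37 on (ℤ/61ℤ)^× is x ↦ x^13, because 37·13 = 481 = 8·60 + 1 ≡ 1 (mod 60) and x^{60} = 1 for x ≠ 0 (Fermat). So h⁻¹(35) = 35^13 mod 61.
Repeated squaring mod 61: 35^1 ≡ 35, 35^2 ≡ 35² = 1225 ≡ 5, 35^4 ≡ 5² = 25, 35^8 ≡ 25² = 625 ≡ 15. Since 13 = 8 + 4 + 1, 35^13 ≡ 15·25·35: 15·25 = 375 ≡ 9, then 9·35 = 315 ≡ 10. So 35^13 ≡ 10 (mod 61).
Hence h⁻¹(35) = 10.

10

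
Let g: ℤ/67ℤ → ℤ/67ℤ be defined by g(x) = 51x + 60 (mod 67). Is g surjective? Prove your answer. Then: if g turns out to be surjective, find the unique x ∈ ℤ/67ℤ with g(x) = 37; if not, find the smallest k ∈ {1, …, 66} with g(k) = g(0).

Since gcd(51, 67) = 1, 51 is invertible modulo 67. Euclid's algorithm: 67 = 1·51 + 16, 51 = 3·16 + 3, 16 = 5·3 + 1; back-substituting gives 1 = 46·51 − 35·67, so 51⁻¹ ≡ 46 (mod 67).
Then y ↦ 46(y − 60) is a two-sided inverse to g, so every y ∈ ℤ/67ℤ has a preimage.
Thus g is surjective.
Since g is surjective, we compute g⁻¹(37): solve 51x + 60 ≡ 37 (mod 67), i.e. 51x ≡ 44 (mod 67).
Multiplying by 51⁻¹ = 46 gives x ≡ 46·44 = 2024 = 30·67 + 14 ≡ 14 (mod 67).
Check: g(14) = 51·14 + 60 = 774 = 11·67 + 37 ≡ 37 (mod 67).

14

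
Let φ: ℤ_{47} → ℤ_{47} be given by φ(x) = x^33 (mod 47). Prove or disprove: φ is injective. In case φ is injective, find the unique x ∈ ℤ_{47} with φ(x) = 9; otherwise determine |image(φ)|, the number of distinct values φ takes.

14

Since 47 is prime, the nonzero elements of ℤ_{47} form a cyclic group of order 46.
As gcd(33, 46) = 1, raising to the 33rd power is a bijection on this group: if x_1^33 ≡ x_2^33 then (x_1x_2^{−1})^33 = 1, and the only element of order dividing gcd(33, 46) = 1 is 1, so x_1 = x_2.
With φ(0) = 0 this makes φ injective on all of ℤ_{47}, hence bijective (finite equal-size domain and codomain). In particular φ is injective.
Since φ is injective, we find the preimage of 9. The inverse of x ↦ x^33 on (ℤ_{47})^× is x ↦ x^7, because 33·7 = 231 = 5·46 + 1 ≡ 1 (mod 46) and x^{46} = 1 for x ≠ 0 (Fermat). So φ⁻¹(9) = 9^7 mod 47.
Repeated squaring mod 47: 9^1 ≡ 9, 9^2 ≡ 9² = 81 ≡ 34, 9^4 ≡ 34² = 1156 ≡ 28. Since 7 = 4 + 2 + 1, 9^7 ≡ 28·34·9: 28·34 = 952 ≡ 12, then 12·9 = 108 ≡ 14. So 9^7 ≡ 14 (mod 47).
Hence φ⁻¹(9) = 14.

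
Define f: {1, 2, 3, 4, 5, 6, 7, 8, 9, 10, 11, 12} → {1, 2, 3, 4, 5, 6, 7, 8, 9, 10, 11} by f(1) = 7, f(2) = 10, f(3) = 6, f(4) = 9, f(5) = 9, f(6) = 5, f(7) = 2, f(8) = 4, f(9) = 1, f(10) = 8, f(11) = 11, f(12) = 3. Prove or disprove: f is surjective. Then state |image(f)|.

11

Every element of the codomain has a preimage: 1 = f(9), 2 = f(7), 3 = f(12), 4 = f(8), 5 = f(6), 6 = f(3), 7 = f(1), 8 = f(10), 9 = f(4), 10 = f(2), 11 = f(11).
So f is surjective.
The image of f is {1, 2, 3, 4, 5, 6, 7, 8, 9, 10, 11}, which has 11 elements.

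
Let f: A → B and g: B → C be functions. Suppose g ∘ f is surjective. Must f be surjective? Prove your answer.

not surjective

No. Take A = {1, 2, 3}, B = {1, 2, 3, 4, 5, 6}, C = {1}, f(a) = 1 for every a ∈ A, and g(b) = 1 for every b ∈ B.
Then g ∘ f is surjective onto {1}, but 6 ∈ B has no preimage under f, so f is not surjective.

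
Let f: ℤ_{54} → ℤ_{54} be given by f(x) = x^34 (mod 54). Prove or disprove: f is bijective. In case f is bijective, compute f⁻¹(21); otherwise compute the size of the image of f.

20

f(0) = 0^34 = 0.
f(6): Repeated squaring mod 54: 6^1 ≡ 6, 6^2 ≡ 6² = 36, 6^4 ≡ 36² = 1296 ≡ 0, 6^8 ≡ 0² = 0, 6^16 ≡ 0² = 0, 6^32 ≡ 0² = 0. Since 34 = 32 + 2, 6^34 ≡ 0·36: 0·36 = 0. So 6^34 ≡ 0 (mod 54).
So f(0) = f(6) = 0 while 0 ≠ 6, therefore f is not injective, hence not bijective.
Since f is not bijective, we determine |image(f)|. Computing x^34 mod 54 for each x (by repeated squaring, reducing mod 54 at every step), the values f(0), f(1), …, f(53) are: 0, 1, 34, 27, 22, 13, 0, 43, 46, 27, 10, 25, 0, 31, 4, 27, 52, 37, 0, 19, 16, 27, 40, 49, 0, 7, 28, 27, 28, 7, 0, 49, 40, 27, 16, 19, 0, 37, 52, 27, 4, 31, 0, 25, 10, 27, 46, 43, 0, 13, 22, 27, 34, 1.
The distinct values are {0, 1, 4, 7, 10, 13, 16, 19, 22, 25, 27, 28, 31, 34, 37, 40, 43, 46, 49, 52}; there are 20 of them.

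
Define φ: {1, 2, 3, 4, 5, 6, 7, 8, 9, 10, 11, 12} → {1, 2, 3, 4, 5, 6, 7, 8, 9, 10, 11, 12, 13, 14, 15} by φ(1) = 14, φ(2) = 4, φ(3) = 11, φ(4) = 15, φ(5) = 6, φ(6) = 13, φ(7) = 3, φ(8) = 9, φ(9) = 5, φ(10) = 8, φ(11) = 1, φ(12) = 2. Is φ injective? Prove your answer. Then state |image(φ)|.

The values φ(1), …, φ(12) are 14, 4, 11, 15, 6, 13, 3, 9, 5, 8, 1, 2 — all distinct.
So φ(x_1) = φ(x_2) only when x_1 = x_2, and φ is injective.
The image of φ is {1, 2, 3, 4, 5, 6, 8, 9, 11, 13, 14, 15}, which has 12 elements.

12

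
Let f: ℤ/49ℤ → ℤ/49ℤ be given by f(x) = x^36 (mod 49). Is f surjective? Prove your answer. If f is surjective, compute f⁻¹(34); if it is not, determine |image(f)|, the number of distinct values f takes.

8

f(3): Repeated squaring mod 49: 3^1 ≡ 3, 3^2 ≡ 3² = 9, 3^4 ≡ 9² = 81 ≡ 32, 3^8 ≡ 32² = 1024 ≡ 44, 3^16 ≡ 44² = 1936 ≡ 25, 3^32 ≡ 25² = 625 ≡ 37. Since 36 = 32 + 4, 3^36 ≡ 37·32: 37·32 = 1184 ≡ 8. So 3^36 ≡ 8 (mod 49).
f(5): Repeated squaring mod 49: 5^1 ≡ 5, 5^2 ≡ 5² = 25, 5^4 ≡ 25² = 625 ≡ 37, 5^8 ≡ 37² = 1369 ≡ 46, 5^16 ≡ 46² = 2116 ≡ 9, 5^32 ≡ 9² = 81 ≡ 32. Since 36 = 32 + 4, 5^36 ≡ 32·37: 32·37 = 1184 ≡ 8. So 5^36 ≡ 8 (mod 49).
So f(3) = f(5) = 8 while 3 ≠ 5, thus f is not injective.
A non-injective map from the 49-element set ℤ/49ℤ to itself takes at most 48 distinct values, so it cannot be surjective. So f is not surjective.
Since f is not surjective, we determine |image(f)|. Computing x^36 mod 49 for each x (by repeated squaring, reducing mod 49 at every step), the values f(0), f(1), …, f(48) are: 0, 1, 36, 8, 22, 8, 43, 0, 8, 15, 43, 36, 29, 36, 0, 15, 43, 29, 1, 1, 29, 0, 22, 22, 15, 15, 22, 22, 0, 29, 1, 1, 29, 43, 15, 0, 36, 29, 36, 43, 15, 8, 0, 43, 8, 22, 8, 36, 1.
The distinct values are {0, 1, 8, 15, 22, 29, 36, 43}; there are 8 of them.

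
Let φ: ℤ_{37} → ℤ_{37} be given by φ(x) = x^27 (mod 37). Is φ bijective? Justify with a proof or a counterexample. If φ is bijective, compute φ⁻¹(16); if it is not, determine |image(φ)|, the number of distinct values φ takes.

5

φ(3): Repeated squaring mod 37: 3^1 ≡ 3, 3^2 ≡ 3² = 9, 3^4 ≡ 9² = 81 ≡ 7, 3^8 ≡ 7² = 49 ≡ 12, 3^16 ≡ 12² = 144 ≡ 33. Since 27 = 16 + 8 + 2 + 1, 3^27 ≡ 33·12·9·3: 33·12 = 396 ≡ 26, then 26·9 = 234 ≡ 12, then 12·3 = 36. So 3^27 ≡ 36 (mod 37).
φ(4): Repeated squaring mod 37: 4^1 ≡ 4, 4^2 ≡ 4² = 16, 4^4 ≡ 16² = 256 ≡ 34, 4^8 ≡ 34² = 1156 ≡ 9, 4^16 ≡ 9² = 81 ≡ 7. Since 27 = 16 + 8 + 2 + 1, 4^27 ≡ 7·9·16·4: 7·9 = 63 ≡ 26, then 26·16 = 416 ≡ 9, then 9·4 = 36. So 4^27 ≡ 36 (mod 37).
So φ(3) = φ(4) = 36 while 3 ≠ 4, thus φ is not injective, hence not bijective.
Since φ is not bijective, we determine |image(φ)|. Computing x^27 mod 37 for each x (by repeated squaring, reducing mod 37 at every step), the values φ(0), φ(1), …, φ(36) are: 0, 1, 6, 36, 36, 31, 31, 1, 31, 1, 1, 36, 1, 31, 6, 6, 1, 31, 6, 31, 6, 36, 31, 31, 6, 36, 1, 36, 36, 6, 36, 6, 6, 1, 1, 31, 36.
The distinct values are {0, 1, 6, 31, 36}; there are 5 of them.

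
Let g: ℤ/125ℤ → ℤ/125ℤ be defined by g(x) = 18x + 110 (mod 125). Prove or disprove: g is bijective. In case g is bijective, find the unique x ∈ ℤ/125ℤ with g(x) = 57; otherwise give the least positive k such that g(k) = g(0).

Recall that injectivity means: for all s, t in the domain, g(s) = g(t) implies s = t.
If g(s) = g(t), then 18s ≡ 18t (mod 125). Because gcd(18, 125) = 1, we may cancel 18 to get s ≡ t (mod 125).
We now compute 18⁻¹ mod 125 explicitly. Euclid's algorithm: 125 = 6·18 + 17, 18 = 1·17 + 1; back-substituting gives 1 = 7·18 − 1·125, so 18⁻¹ ≡ 7 (mod 125).
For any y ∈ ℤ/125ℤ, x = 7(y − 110) mod 125 satisfies g(x) = 18·7(y − 110) + 110 ≡ y (since 18·7 ≡ 1 mod 125). So every y has a preimage.
Hence g is bijective.
Since g is bijective, we find g⁻¹(57): we need 18x ≡ 57 − 110 ≡ 72 (mod 125). Using 18⁻¹ = 7: x ≡ 7·72 = 504 = 4·125 + 4, so x = 4.
Check: g(4) = 18·4 + 110 = 182 = 1·125 + 57 ≡ 57 (mod 125).

4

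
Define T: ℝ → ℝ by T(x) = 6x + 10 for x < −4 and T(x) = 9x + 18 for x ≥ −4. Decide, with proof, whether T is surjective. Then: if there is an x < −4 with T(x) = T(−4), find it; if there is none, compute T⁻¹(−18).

-14/3

Both pieces are strictly increasing (slopes 6 and 9), so each is injective on its own interval.
The left piece maps (−∞, −4) onto (−∞, −14); the right piece maps [−4, ∞) onto [−18, ∞).
The union (−∞, −14) ∪ [−18, ∞) covers ℝ, so T is surjective.
For the follow-up: the images overlap, so an x < −4 with T(x) = T(−4) exists. T(−4) = −18; solving 6x + 10 = −18 for x < −4 gives x = (−18 − 10)/6 = −14/3.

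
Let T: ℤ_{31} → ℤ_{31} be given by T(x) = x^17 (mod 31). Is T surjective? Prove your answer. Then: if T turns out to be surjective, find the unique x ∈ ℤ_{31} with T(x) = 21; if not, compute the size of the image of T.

Since 31 is prime, the nonzero elements of ℤ_{31} form a cyclic group of order 30.
As gcd(17, 30) = 1, raising to the 17th power is a bijection on this group: if s^17 ≡ t^17 then (st^{−1})^17 = 1, and the only element of order dividing gcd(17, 30) = 1 is 1, so s = t.
With T(0) = 0 this makes T injective on all of ℤ_{31}, hence bijective (finite equal-size domain and codomain). In particular T is surjective.
Since T is surjective, we find the preimage of 21. The inverse of x ↦ x^17 on (ℤ_{31})^× is x ↦ x^23, because 17·23 = 391 = 13·30 + 1 ≡ 1 (mod 30) and x^{30} = 1 for x ≠ 0 (Fermat). So T⁻¹(21) = 21^23 mod 31.
Repeated squaring mod 31: 21^1 ≡ 21, 21^2 ≡ 21² = 441 ≡ 7, 21^4 ≡ 7² = 49 ≡ 18, 21^8 ≡ 18² = 324 ≡ 14, 21^16 ≡ 14² = 196 ≡ 10. Since 23 = 16 + 4 + 2 + 1, 21^23 ≡ 10·18·7·21: 10·18 = 180 ≡ 25, then 25·7 = 175 ≡ 20, then 20·21 = 420 ≡ 17. So 21^23 ≡ 17 (mod 31).
Hence T⁻¹(21) = 17.

17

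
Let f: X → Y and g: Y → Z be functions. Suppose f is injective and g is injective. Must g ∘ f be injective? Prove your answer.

Suppose (g ∘ f)(u) = (g ∘ f)(v), i.e. g(f(u)) = g(f(v)).
Since g is injective, f(u) = f(v). Since f is injective, u = v. Thus g ∘ f is injective.

injective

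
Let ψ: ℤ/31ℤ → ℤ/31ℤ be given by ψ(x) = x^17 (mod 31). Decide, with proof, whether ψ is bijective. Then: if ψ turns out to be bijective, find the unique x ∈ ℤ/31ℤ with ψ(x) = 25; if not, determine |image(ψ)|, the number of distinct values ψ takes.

5

Since 31 is prime, the nonzero elements of ℤ/31ℤ form a cyclic group of order 30.
As gcd(17, 30) = 1, raising to the 17th power is a bijection on this group: if a^17 ≡ b^17 then (ab^{−1})^17 = 1, and the only element of order dividing gcd(17, 30) = 1 is 1, so a = b.
With ψ(0) = 0 this makes ψ injective on all of ℤ/31ℤ, hence bijective (finite equal-size domain and codomain). In particular ψ is bijective.
Since ψ is bijective, we find the preimage of 25. The inverse of x ↦ x^17 on (ℤ/31ℤ)^× is x ↦ x^23, because 17·23 = 391 = 13·30 + 1 ≡ 1 (mod 30) and x^{30} = 1 for x ≠ 0 (Fermat). So ψ⁻¹(25) = 25^23 mod 31.
Repeated squaring mod 31: 25^1 ≡ 25, 25^2 ≡ 25² = 625 ≡ 5, 25^4 ≡ 5² = 25, 25^8 ≡ 25² = 625 ≡ 5, 25^16 ≡ 5² = 25. Since 23 = 16 + 4 + 2 + 1, 25^23 ≡ 25·25·5·25: 25·25 = 625 ≡ 5, then 5·5 = 25, then 25·25 = 625 ≡ 5. So 25^23 ≡ 5 (mod 31).
Hence ψ⁻¹(25) = 5.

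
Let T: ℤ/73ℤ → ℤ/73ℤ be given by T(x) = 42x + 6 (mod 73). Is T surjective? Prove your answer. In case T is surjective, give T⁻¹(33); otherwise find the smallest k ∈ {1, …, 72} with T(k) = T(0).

58

Since gcd(42, 73) = 1, 42 is invertible modulo 73. Euclid's algorithm: 73 = 1·42 + 31, 42 = 1·31 + 11, 31 = 2·11 + 9, 11 = 1·9 + 2, 9 = 4·2 + 1; back-substituting gives 1 = 40·42 − 23·73, so 42⁻¹ ≡ 40 (mod 73).
Then y ↦ 40(y − 6) is a two-sided inverse to T, so every y ∈ ℤ/73ℤ has a preimage.
Hence T is surjective.
Since T is surjective, we find T⁻¹(33): we need 42x ≡ 33 − 6 ≡ 27 (mod 73). Using 42⁻¹ = 40: x ≡ 40·27 = 1080 = 14·73 + 58, so x = 58.
Check: T(58) = 42·58 + 6 = 2442 = 33·73 + 33 ≡ 33 (mod 73).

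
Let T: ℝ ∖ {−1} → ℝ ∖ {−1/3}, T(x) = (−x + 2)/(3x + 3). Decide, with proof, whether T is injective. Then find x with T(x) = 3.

Suppose T(u) = T(v). Cross-multiplying: (−u + 2)(3v + 3) = (−v + 2)(3u + 3).
Expanding both sides and cancelling the symmetric terms leaves −9·(u − v) = 0. Since −9 ≠ 0, u = v. So T is injective.
Solving T(x) = 3: cross-multiplying gives −x + 2 = 3(3x + 3), which rearranges to −10x = 7, so x = −7/10.

-7/10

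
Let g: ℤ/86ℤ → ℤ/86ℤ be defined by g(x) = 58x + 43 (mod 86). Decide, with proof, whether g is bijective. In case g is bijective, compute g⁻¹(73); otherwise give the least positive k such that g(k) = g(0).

43

We have gcd(58, 86) = 2 > 1. Taking u = 0 and v = 43: g(0) = 43 and g(43) = 58·43 + 43 = 2537 ≡ 43 (mod 86).
So g(0) = g(43) while 0 ≠ 43, hence g is not injective, hence not bijective.
Since g is not bijective, we find the least positive k with g(k) = g(0): this means 58k ≡ 0 (mod 86), i.e. 86 ∣ 58k. Since gcd(58, 86) = 2, dividing through by 2 this holds exactly when 43 ∣ 29k, and as gcd(29, 43) = 1, exactly when 43 ∣ k.
The smallest positive such k is 43.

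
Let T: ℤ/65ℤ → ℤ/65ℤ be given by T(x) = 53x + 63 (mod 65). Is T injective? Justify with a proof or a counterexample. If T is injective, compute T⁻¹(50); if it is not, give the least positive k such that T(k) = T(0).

39

By definition, T is injective when T(s) = T(t) forces s = t.
If T(s) = T(t), then 53s ≡ 53t (mod 65). Because gcd(53, 65) = 1, we may cancel 53 to get s ≡ t (mod 65).
Thus T is injective.
We now compute 53⁻¹ mod 65 explicitly. Euclid's algorithm: 65 = 1·53 + 12, 53 = 4·12 + 5, 12 = 2·5 + 2, 5 = 2·2 + 1; back-substituting gives 1 = 27·53 − 22·65, so 53⁻¹ ≡ 27 (mod 65).
Since T is injective, we compute T⁻¹(50): solve 53x + 63 ≡ 50 (mod 65), i.e. 53x ≡ 52 (mod 65).
Multiplying by 53⁻¹ = 27 gives x ≡ 27·52 = 1404 = 21·65 + 39 ≡ 39 (mod 65).
Check: T(39) = 53·39 + 63 = 2130 = 32·65 + 50 ≡ 50 (mod 65).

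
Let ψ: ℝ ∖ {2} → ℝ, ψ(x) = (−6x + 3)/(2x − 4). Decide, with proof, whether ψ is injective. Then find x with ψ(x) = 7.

Suppose ψ(s) = ψ(t). Cross-multiplying: (−6s + 3)(2t − 4) = (−6t + 3)(2s − 4).
Expanding both sides and cancelling the symmetric terms leaves 18·(s − t) = 0. Since 18 ≠ 0, s = t. Hence ψ is injective.
Solving ψ(x) = 7: cross-multiplying gives −6x + 3 = 7(2x − 4), which rearranges to −20x = −31, so x = 31/20.

31/20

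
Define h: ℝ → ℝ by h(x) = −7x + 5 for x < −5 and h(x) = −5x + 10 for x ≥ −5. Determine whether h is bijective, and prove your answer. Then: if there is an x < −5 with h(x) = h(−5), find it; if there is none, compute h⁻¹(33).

-23/5

Both pieces are strictly decreasing (slopes −7 and −5), so each is injective on its own interval.
The left piece maps (−∞, −5) onto (40, ∞); the right piece maps [−5, ∞) onto (−∞, 35].
The images leave a gap (40 has no preimage), so h is not surjective, hence not bijective.
Because the two images are disjoint, no x < −5 has h(x) = h(−5), so we compute h⁻¹(33): 33 lies in (−∞, 35], so solve −5x + 10 = 33: x = (33 − 10)/(−5) = −23/5.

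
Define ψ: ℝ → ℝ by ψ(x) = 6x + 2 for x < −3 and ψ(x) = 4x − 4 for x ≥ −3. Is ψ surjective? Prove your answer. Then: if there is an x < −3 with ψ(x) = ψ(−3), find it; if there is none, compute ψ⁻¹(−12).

-2

Both pieces are strictly increasing (slopes 6 and 4), so each is injective on its own interval.
The left piece maps (−∞, −3) onto (−∞, −16); the right piece maps [−3, ∞) onto [−16, ∞).
These images together cover ℝ, so ψ is surjective.
Because the two images are disjoint, no x < −3 has ψ(x) = ψ(−3), so we compute ψ⁻¹(−12): −12 lies in [−16, ∞), so solve 4x − 4 = −12: x = (−12 + 4)/4 = −2.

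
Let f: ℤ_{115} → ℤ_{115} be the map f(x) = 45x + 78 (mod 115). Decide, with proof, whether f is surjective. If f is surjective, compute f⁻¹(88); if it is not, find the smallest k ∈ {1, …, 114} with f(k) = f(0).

Recall: surjectivity means every element of the codomain has a preimage under f.
Since gcd(45, 115) = 5, we have 45x ≡ 0 (mod 5) for all x, so f(x) ≡ 3 (mod 5).
But 0 ≢ 3 (mod 5), so 0 ∈ ℤ_{115} has no preimage. Therefore f is not surjective.
Since f is not surjective, we find the least positive k with f(k) = f(0): this means 45k ≡ 0 (mod 115), i.e. 115 ∣ 45k. Since gcd(45, 115) = 5, dividing through by 5 this holds exactly when 23 ∣ 9k, and as gcd(9, 23) = 1, exactly when 23 ∣ k.
The smallest positive such k is 23.

23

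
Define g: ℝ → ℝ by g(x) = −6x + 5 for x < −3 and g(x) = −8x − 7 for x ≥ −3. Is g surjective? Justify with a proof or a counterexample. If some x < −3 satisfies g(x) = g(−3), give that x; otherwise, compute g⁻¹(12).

Both pieces are strictly decreasing (slopes −6 and −8), so each is injective on its own interval.
The left piece maps (−∞, −3) onto (23, ∞); the right piece maps [−3, ∞) onto (−∞, 17].
The union (23, ∞) ∪ (−∞, 17] omits the interval between 23 and 17; in particular 23 has no preimage. So g is not surjective.
Because the two images are disjoint, no x < −3 has g(x) = g(−3), so we compute g⁻¹(12): 12 lies in (−∞, 17], so solve −8x − 7 = 12: x = (12 + 7)/(−8) = −19/8.

-19/8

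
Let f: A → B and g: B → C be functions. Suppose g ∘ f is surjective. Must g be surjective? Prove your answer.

Let c ∈ C. Since g ∘ f is surjective, some a ∈ A has g(f(a)) = c. Then b = f(a) ∈ B satisfies g(b) = c. So g is surjective.

surjective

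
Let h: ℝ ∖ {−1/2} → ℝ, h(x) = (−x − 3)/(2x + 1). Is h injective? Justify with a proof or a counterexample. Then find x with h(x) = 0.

Suppose h(a) = h(b). Cross-multiplying: (−a − 3)(2b + 1) = (−b − 3)(2a + 1).
Expanding both sides and cancelling the symmetric terms leaves 5·(a − b) = 0. Since 5 ≠ 0, a = b. Hence h is injective.
Solving h(x) = 0: cross-multiplying gives −x − 3 = 0(2x + 1), which rearranges to −1x = 3, so x = −3.

-3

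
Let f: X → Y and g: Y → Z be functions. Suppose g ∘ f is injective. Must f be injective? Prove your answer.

Suppose f(u) = f(v). Applying g: (g ∘ f)(u) = (g ∘ f)(v). Since g ∘ f is injective, u = v. Hence f is injective.

injective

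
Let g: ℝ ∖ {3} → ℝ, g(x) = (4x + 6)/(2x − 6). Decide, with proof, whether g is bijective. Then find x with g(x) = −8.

If g(x) = 2, cross-multiplying gives 2(4x + 6) = 4(2x − 6), which simplifies to 12 = −24 — false.  So 2 has no preimage and g is not surjective.
Hence g is not bijective.
Solving g(x) = −8: cross-multiplying gives 4x + 6 = −8(2x − 6), which rearranges to 20x = 42, so x = 21/10.

21/10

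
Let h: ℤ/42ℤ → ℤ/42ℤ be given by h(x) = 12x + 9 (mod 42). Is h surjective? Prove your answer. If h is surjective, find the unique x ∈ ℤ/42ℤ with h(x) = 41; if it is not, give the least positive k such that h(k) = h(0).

Recall that surjectivity means every element of the codomain has a preimage under h.
Since gcd(12, 42) = 6, we have 12x ≡ 0 (mod 6) for all x, so h(x) ≡ 3 (mod 6).
But 0 ≢ 3 (mod 6), so 0 ∈ ℤ/42ℤ has no preimage. Thus h is not surjective.
Since h is not surjective, we find the least positive k with h(k) = h(0): this means 12k ≡ 0 (mod 42), i.e. 42 ∣ 12k. Since gcd(12, 42) = 6, dividing through by 6 this holds exactly when 7 ∣ 2k, and as gcd(2, 7) = 1, exactly when 7 ∣ k.
The smallest positive such k is 7.

7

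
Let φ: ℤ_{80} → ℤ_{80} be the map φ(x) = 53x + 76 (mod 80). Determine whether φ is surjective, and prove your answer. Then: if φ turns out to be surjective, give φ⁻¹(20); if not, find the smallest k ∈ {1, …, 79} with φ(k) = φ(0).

8

Recall: φ is surjective if every y in the codomain equals φ(x) for some x in the domain.
Since gcd(53, 80) = 1, 53 is invertible modulo 80. Euclid's algorithm: 80 = 1·53 + 27, 53 = 1·27 + 26, 27 = 1·26 + 1; back-substituting gives 1 = 77·53 − 51·80, so 53⁻¹ ≡ 77 (mod 80).
Then y ↦ 77(y − 76) is a two-sided inverse to φ, so every y ∈ ℤ_{80} has a preimage.
So φ is surjective.
Since φ is surjective, we find φ⁻¹(20): we need 53x ≡ 20 − 76 ≡ 24 (mod 80). Using 53⁻¹ = 77: x ≡ 77·24 = 1848 = 23·80 + 8, so x = 8.
Check: φ(8) = 53·8 + 76 = 500 = 6·80 + 20 ≡ 20 (mod 80).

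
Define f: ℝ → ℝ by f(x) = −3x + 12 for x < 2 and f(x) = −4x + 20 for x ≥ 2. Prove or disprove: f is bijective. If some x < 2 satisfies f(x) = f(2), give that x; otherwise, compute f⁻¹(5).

0

Both pieces are strictly decreasing (slopes −3 and −4), so each is injective on its own interval.
The left piece maps (−∞, 2) onto (6, ∞); the right piece maps [2, ∞) onto (−∞, 12].
These images overlap. In particular f(2) = 12 (right piece), and solving −3x + 12 = 12 on the left piece gives x = 0 < 2.
So f(0) = f(2) with 0 ≠ 2, and f is not injective, hence not bijective. This x = 0 is the requested value below 2.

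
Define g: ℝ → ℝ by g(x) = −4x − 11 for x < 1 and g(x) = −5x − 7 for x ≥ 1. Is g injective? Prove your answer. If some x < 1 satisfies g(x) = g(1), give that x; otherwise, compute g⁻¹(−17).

Both pieces are strictly decreasing (slopes −4 and −5), so each is injective on its own interval.
The left piece maps (−∞, 1) onto (−15, ∞); the right piece maps [1, ∞) onto (−∞, −12].
These images overlap. In particular g(1) = −12 (right piece), and solving −4x − 11 = −12 on the left piece gives x = 1/4 < 1.
So g(1/4) = g(1) with 1/4 ≠ 1, and g is not injective. This x = 1/4 is the requested value below 1.

1/4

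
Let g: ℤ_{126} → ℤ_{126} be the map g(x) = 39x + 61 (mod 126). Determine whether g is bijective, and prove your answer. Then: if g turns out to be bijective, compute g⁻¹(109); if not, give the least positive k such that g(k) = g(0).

42

We have gcd(39, 126) = 3 > 1. Taking x_1 = 0 and x_2 = 42: g(0) = 61 and g(42) = 39·42 + 61 = 1699 ≡ 61 (mod 126).
So g(0) = g(42) while 0 ≠ 42, thus g is not injective, hence not bijective.
Since g is not bijective, we find the least positive k with g(k) = g(0): this means 39k ≡ 0 (mod 126), i.e. 126 ∣ 39k. Since gcd(39, 126) = 3, dividing through by 3 this holds exactly when 42 ∣ 13k, and as gcd(13, 42) = 1, exactly when 42 ∣ k.
The smallest positive such k is 42.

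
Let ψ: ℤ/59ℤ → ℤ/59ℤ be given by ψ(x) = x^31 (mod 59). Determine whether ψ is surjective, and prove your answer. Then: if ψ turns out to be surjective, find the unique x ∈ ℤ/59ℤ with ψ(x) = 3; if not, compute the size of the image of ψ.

Since 59 is prime, the nonzero elements of ℤ/59ℤ form a cyclic group of order 58.
As gcd(31, 58) = 1, raising to the 31st power is a bijection on this group: if x_1^31 ≡ x_2^31 then (x_1x_2^{−1})^31 = 1, and the only element of order dividing gcd(31, 58) = 1 is 1, so x_1 = x_2.
With ψ(0) = 0 this makes ψ injective on all of ℤ/59ℤ, hence bijective (finite equal-size domain and codomain). In particular ψ is surjective.
Since ψ is surjective, we find the preimage of 3. The inverse of x ↦ x^31 on (ℤ/59ℤ)^× is x ↦ x^15, because 31·15 = 465 = 8·58 + 1 ≡ 1 (mod 58) and x^{58} = 1 for x ≠ 0 (Fermat). So ψ⁻¹(3) = 3^15 mod 59.
Repeated squaring mod 59: 3^1 ≡ 3, 3^2 ≡ 3² = 9, 3^4 ≡ 9² = 81 ≡ 22, 3^8 ≡ 22² = 484 ≡ 12. Since 15 = 8 + 4 + 2 + 1, 3^15 ≡ 12·22·9·3: 12·22 = 264 ≡ 28, then 28·9 = 252 ≡ 16, then 16·3 = 48. So 3^15 ≡ 48 (mod 59).
Hence ψ⁻¹(3) = 48.

48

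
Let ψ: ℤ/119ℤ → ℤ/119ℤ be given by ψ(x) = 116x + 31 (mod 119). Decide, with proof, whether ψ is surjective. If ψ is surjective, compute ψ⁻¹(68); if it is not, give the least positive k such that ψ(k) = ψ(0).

67

Since gcd(116, 119) = 1, 116 is invertible modulo 119. Euclid's algorithm: 119 = 1·116 + 3, 116 = 38·3 + 2, 3 = 1·2 + 1; back-substituting gives 1 = 79·116 − 77·119, so 116⁻¹ ≡ 79 (mod 119).
For any y ∈ ℤ/119ℤ, x = 79(y − 31) mod 119 satisfies ψ(x) = 116·79(y − 31) + 31 ≡ y (since 116·79 ≡ 1 mod 119). So every y has a preimage.
Thus ψ is surjective.
Since ψ is surjective, we compute ψ⁻¹(68): solve 116x + 31 ≡ 68 (mod 119), i.e. 116x ≡ 37 (mod 119).
Multiplying by 116⁻¹ = 79 gives x ≡ 79·37 = 2923 = 24·119 + 67 ≡ 67 (mod 119).
Check: ψ(67) = 116·67 + 31 = 7803 = 65·119 + 68 ≡ 68 (mod 119).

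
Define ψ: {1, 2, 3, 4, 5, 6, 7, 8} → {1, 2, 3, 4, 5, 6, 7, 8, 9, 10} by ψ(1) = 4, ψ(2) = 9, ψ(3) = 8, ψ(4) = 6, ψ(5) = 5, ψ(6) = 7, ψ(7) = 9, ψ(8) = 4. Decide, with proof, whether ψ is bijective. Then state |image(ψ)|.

ψ(2) = 9 = ψ(7) with 2 ≠ 7, so ψ is not injective, hence not bijective.
The image of ψ is {4, 5, 6, 7, 8, 9}, which has 6 elements.

6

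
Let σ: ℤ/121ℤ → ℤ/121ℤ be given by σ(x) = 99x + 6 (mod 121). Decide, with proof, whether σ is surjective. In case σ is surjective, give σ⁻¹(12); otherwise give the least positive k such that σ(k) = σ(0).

Since gcd(99, 121) = 11, we have 99x ≡ 0 (mod 11) for all x, so σ(x) ≡ 6 (mod 11).
But 0 ≢ 6 (mod 11), so 0 ∈ ℤ/121ℤ has no preimage. Therefore σ is not surjective.
Since σ is not surjective, we find the least positive k with σ(k) = σ(0): this means 99k ≡ 0 (mod 121), i.e. 121 ∣ 99k. Since gcd(99, 121) = 11, dividing through by 11 this holds exactly when 11 ∣ 9k, and as gcd(9, 11) = 1, exactly when 11 ∣ k.
The smallest positive such k is 11.

11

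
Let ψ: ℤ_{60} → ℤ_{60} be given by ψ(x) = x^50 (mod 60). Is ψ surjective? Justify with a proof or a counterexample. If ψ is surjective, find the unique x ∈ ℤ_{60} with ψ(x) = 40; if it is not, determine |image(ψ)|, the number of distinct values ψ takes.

ψ(2): Repeated squaring mod 60: 2^1 ≡ 2, 2^2 ≡ 2² = 4, 2^4 ≡ 4² = 16, 2^8 ≡ 16² = 256 ≡ 16, 2^16 ≡ 16² = 256 ≡ 16, 2^32 ≡ 16² = 256 ≡ 16. Since 50 = 32 + 16 + 2, 2^50 ≡ 16·16·4: 16·16 = 256 ≡ 16, then 16·4 = 64 ≡ 4. So 2^50 ≡ 4 (mod 60).
ψ(8): Repeated squaring mod 60: 8^1 ≡ 8, 8^2 ≡ 8² = 64 ≡ 4, 8^4 ≡ 4² = 16, 8^8 ≡ 16² = 256 ≡ 16, 8^16 ≡ 16² = 256 ≡ 16, 8^32 ≡ 16² = 256 ≡ 16. Since 50 = 32 + 16 + 2, 8^50 ≡ 16·16·4: 16·16 = 256 ≡ 16, then 16·4 = 64 ≡ 4. So 8^50 ≡ 4 (mod 60).
So ψ(2) = ψ(8) = 4 while 2 ≠ 8, therefore ψ is not injective.
A non-injective map from the 60-element set ℤ_{60} to itself takes at most 59 distinct values, so it cannot be surjective. So ψ is not surjective.
Since ψ is not surjective, we determine |image(ψ)|. Computing x^50 mod 60 for each x (by repeated squaring, reducing mod 60 at every step), the values ψ(0), ψ(1), …, ψ(59) are: 0, 1, 4, 9, 16, 25, 36, 49, 4, 21, 40, 1, 24, 49, 16, 45, 16, 49, 24, 1, 40, 21, 4, 49, 36, 25, 16, 9, 4, 1, 0, 1, 4, 9, 16, 25, 36, 49, 4, 21, 40, 1, 24, 49, 16, 45, 16, 49, 24, 1, 40, 21, 4, 49, 36, 25, 16, 9, 4, 1.
The distinct values are {0, 1, 4, 9, 16, 21, 24, 25, 36, 40, 45, 49}; there are 12 of them.

12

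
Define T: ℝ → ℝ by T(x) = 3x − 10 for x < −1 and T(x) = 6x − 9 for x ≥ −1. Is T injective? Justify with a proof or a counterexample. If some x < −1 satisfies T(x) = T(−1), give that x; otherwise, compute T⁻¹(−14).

Both pieces are strictly increasing (slopes 3 and 6), so each is injective on its own interval.
The left piece maps (−∞, −1) onto (−∞, −13); the right piece maps [−1, ∞) onto [−15, ∞).
These images overlap. In particular T(−1) = −15 (right piece), and solving 3x − 10 = −15 on the left piece gives x = −5/3 < −1.
So T(−5/3) = T(−1) with −5/3 ≠ −1, and T is not injective. This x = −5/3 is the requested value below −1.

-5/3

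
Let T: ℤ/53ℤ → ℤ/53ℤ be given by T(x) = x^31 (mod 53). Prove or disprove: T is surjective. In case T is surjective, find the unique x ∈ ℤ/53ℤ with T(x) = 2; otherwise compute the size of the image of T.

Since 53 is prime, the nonzero elements of ℤ/53ℤ form a cyclic group of order 52.
As gcd(31, 52) = 1, raising to the 31st power is a bijection on this group: if x_1^31 ≡ x_2^31 then (x_1x_2^{−1})^31 = 1, and the only element of order dividing gcd(31, 52) = 1 is 1, so x_1 = x_2.
With T(0) = 0 this makes T injective on all of ℤ/53ℤ, hence bijective (finite equal-size domain and codomain). In particular T is surjective.
Since T is surjective, we find the preimage of 2. The inverse of x ↦ x^31 on (ℤ/53ℤ)^× is x ↦ x^47, because 31·47 = 1457 = 28·52 + 1 ≡ 1 (mod 52) and x^{52} = 1 for x ≠ 0 (Fermat). So T⁻¹(2) = 2^47 mod 53.
Repeated squaring mod 53: 2^1 ≡ 2, 2^2 ≡ 2² = 4, 2^4 ≡ 4² = 16, 2^8 ≡ 16² = 256 ≡ 44, 2^16 ≡ 44² = 1936 ≡ 28, 2^32 ≡ 28² = 784 ≡ 42. Since 47 = 32 + 8 + 4 + 2 + 1, 2^47 ≡ 42·44·16·4·2: 42·44 = 1848 ≡ 46, then 46·16 = 736 ≡ 47, then 47·4 = 188 ≡ 29, then 29·2 = 58 ≡ 5. So 2^47 ≡ 5 (mod 53).
Hence T⁻¹(2) = 5.

5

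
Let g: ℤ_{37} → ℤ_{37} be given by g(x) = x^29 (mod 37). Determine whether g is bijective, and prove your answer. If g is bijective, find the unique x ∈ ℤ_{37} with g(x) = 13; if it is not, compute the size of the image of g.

35

Since 37 is prime, the nonzero elements of ℤ_{37} form a cyclic group of order 36.
As gcd(29, 36) = 1, raising to the 29th power is a bijection on this group: if a^29 ≡ b^29 then (ab^{−1})^29 = 1, and the only element of order dividing gcd(29, 36) = 1 is 1, so a = b.
With g(0) = 0 this makes g injective on all of ℤ_{37}, hence bijective (finite equal-size domain and codomain). In particular g is bijective.
Since g is bijective, we find the preimage of 13. The inverse of x ↦ x^29 on (ℤ_{37})^× is x ↦ x^5, because 29·5 = 145 = 4·36 + 1 ≡ 1 (mod 36) and x^{36} = 1 for x ≠ 0 (Fermat). So g⁻¹(13) = 13^5 mod 37.
Repeated squaring mod 37: 13^1 ≡ 13, 13^2 ≡ 13² = 169 ≡ 21, 13^4 ≡ 21² = 441 ≡ 34. Since 5 = 4 + 1, 13^5 ≡ 34·13: 34·13 = 442 ≡ 35. So 13^5 ≡ 35 (mod 37).
Hence g⁻¹(13) = 35.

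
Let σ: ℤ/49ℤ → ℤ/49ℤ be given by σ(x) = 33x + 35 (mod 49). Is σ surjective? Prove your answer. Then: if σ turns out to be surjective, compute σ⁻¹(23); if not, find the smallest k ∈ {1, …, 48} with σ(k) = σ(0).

13

Since gcd(33, 49) = 1, 33 is invertible modulo 49. Euclid's algorithm: 49 = 1·33 + 16, 33 = 2·16 + 1; back-substituting gives 1 = 3·33 − 2·49, so 33⁻¹ ≡ 3 (mod 49).
For any y ∈ ℤ/49ℤ, x = 3(y − 35) mod 49 satisfies σ(x) = 33·3(y − 35) + 35 ≡ y (since 33·3 ≡ 1 mod 49). So every y has a preimage.
Thus σ is surjective.
Since σ is surjective, we find σ⁻¹(23): we need 33x ≡ 23 − 35 ≡ 37 (mod 49). Using 33⁻¹ = 3: x ≡ 3·37 = 111 = 2·49 + 13, so x = 13.
Check: σ(13) = 33·13 + 35 = 464 = 9·49 + 23 ≡ 23 (mod 49).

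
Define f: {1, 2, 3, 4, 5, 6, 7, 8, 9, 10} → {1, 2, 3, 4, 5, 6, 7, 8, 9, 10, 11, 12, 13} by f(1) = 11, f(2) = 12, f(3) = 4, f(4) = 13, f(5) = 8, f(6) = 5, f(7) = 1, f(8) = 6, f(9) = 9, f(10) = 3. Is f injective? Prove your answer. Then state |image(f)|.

The values f(1), …, f(10) are 11, 12, 4, 13, 8, 5, 1, 6, 9, 3 — all distinct.
So f(s) = f(t) only when s = t, and f is injective.
The image of f is {1, 3, 4, 5, 6, 8, 9, 11, 12, 13}, which has 10 elements.

10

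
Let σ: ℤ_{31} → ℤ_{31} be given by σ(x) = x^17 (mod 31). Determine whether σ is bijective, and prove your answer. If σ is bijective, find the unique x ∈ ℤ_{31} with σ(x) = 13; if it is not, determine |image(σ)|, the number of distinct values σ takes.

24

Since 31 is prime, the nonzero elements of ℤ_{31} form a cyclic group of order 30.
As gcd(17, 30) = 1, raising to the 17th power is a bijection on this group: if u^17 ≡ v^17 then (uv^{−1})^17 = 1, and the only element of order dividing gcd(17, 30) = 1 is 1, so u = v.
With σ(0) = 0 this makes σ injective on all of ℤ_{31}, hence bijective (finite equal-size domain and codomain). In particular σ is bijective.
Since σ is bijective, we find the preimage of 13. The inverse of x ↦ x^17 on (ℤ_{31})^× is x ↦ x^23, because 17·23 = 391 = 13·30 + 1 ≡ 1 (mod 30) and x^{30} = 1 for x ≠ 0 (Fermat). So σ⁻¹(13) = 13^23 mod 31.
Repeated squaring mod 31: 13^1 ≡ 13, 13^2 ≡ 13² = 169 ≡ 14, 13^4 ≡ 14² = 196 ≡ 10, 13^8 ≡ 10² = 100 ≡ 7, 13^16 ≡ 7² = 49 ≡ 18. Since 23 = 16 + 4 + 2 + 1, 13^23 ≡ 18·10·14·13: 18·10 = 180 ≡ 25, then 25·14 = 350 ≡ 9, then 9·13 = 117 ≡ 24. So 13^23 ≡ 24 (mod 31).
Hence σ⁻¹(13) = 24.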